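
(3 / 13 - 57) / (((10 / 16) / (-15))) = 17712 / 13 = 1362.46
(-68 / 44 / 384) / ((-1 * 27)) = 17 / 114048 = 0.00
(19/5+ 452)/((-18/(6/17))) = -2279/255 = -8.94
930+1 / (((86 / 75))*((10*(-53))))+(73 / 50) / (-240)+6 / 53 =930.11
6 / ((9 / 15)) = 10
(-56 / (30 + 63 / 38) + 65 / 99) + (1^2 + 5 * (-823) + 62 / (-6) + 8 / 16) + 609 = -279159055 / 79398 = -3515.95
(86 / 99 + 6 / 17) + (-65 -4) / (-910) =1.30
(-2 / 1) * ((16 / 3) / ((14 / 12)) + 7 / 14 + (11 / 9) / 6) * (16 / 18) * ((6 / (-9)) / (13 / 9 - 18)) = -31904 / 84483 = -0.38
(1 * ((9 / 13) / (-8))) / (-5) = 9 / 520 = 0.02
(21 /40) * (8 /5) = 21 /25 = 0.84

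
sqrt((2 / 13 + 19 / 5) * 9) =3 * sqrt(16705) / 65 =5.97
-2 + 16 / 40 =-8 / 5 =-1.60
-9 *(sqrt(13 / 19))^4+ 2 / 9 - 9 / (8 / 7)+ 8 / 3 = -239111 / 25992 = -9.20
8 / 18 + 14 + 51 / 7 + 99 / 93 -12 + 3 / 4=90187 / 7812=11.54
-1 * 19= -19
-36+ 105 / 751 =-26931 / 751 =-35.86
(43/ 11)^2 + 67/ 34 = 70973/ 4114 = 17.25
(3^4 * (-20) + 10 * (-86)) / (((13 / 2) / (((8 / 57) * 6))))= -79360 / 247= -321.30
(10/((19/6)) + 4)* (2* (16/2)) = 2176/19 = 114.53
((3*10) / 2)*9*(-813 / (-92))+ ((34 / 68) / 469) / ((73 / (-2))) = 3757681843 / 3149804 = 1192.99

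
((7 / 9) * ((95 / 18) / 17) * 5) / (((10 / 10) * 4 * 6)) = 3325 / 66096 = 0.05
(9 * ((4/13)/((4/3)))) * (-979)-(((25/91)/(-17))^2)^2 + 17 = -11548300116933269/5727449317681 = -2016.31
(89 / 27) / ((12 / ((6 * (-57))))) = -1691 / 18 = -93.94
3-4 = -1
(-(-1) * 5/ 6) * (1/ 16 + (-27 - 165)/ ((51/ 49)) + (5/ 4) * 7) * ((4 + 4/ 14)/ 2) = -1194475/ 3808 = -313.68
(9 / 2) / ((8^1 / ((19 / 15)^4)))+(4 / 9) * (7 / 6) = 530963 / 270000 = 1.97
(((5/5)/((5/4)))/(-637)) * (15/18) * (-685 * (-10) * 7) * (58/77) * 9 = -2383800/7007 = -340.20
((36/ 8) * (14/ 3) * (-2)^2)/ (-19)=-84/ 19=-4.42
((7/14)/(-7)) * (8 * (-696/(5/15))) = 8352/7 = 1193.14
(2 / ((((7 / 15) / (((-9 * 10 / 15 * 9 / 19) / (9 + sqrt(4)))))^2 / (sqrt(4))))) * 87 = 228322800 / 2140369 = 106.67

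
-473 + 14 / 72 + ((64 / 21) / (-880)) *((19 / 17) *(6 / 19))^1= -111402733 / 235620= -472.81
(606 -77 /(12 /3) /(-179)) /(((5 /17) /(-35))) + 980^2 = 636003613 /716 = 888273.20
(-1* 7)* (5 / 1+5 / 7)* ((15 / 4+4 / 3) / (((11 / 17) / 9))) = -2828.18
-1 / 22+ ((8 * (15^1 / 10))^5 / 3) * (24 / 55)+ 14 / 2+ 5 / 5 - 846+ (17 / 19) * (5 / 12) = 40305923 / 1140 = 35356.07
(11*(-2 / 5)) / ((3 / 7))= -10.27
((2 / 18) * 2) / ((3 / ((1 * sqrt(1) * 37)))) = 74 / 27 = 2.74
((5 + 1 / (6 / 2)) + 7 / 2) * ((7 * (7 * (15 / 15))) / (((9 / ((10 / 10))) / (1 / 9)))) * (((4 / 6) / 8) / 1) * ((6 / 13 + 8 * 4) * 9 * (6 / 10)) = 547967 / 7020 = 78.06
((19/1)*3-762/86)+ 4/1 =2242/43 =52.14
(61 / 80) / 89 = 0.01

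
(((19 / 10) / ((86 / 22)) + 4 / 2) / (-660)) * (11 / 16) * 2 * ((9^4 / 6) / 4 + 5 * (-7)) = -2038583 / 1651200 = -1.23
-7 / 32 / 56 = -1 / 256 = -0.00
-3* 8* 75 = -1800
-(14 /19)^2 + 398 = 143482 /361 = 397.46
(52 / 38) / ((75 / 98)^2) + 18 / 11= 4670494 / 1175625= 3.97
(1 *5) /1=5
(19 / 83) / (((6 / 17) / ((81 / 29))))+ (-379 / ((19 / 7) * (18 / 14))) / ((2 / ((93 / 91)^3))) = -39491251224 / 703327807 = -56.15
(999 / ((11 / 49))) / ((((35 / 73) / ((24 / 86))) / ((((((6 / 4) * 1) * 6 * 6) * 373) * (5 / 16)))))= 15423404157 / 946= 16303809.89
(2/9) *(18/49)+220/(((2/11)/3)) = 177874/49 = 3630.08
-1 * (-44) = 44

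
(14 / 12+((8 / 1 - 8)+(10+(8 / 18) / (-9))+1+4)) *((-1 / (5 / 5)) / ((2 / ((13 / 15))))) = -33943 / 4860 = -6.98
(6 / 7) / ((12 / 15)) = 15 / 14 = 1.07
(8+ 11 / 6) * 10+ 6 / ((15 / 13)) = 1553 / 15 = 103.53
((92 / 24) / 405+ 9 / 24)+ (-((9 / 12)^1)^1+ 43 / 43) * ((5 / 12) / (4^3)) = 480361 / 1244160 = 0.39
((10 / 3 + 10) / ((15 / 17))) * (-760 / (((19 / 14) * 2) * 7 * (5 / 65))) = -70720 / 9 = -7857.78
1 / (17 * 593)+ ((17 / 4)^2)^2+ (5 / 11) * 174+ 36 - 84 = 10144341739 / 28388096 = 357.34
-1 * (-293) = 293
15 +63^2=3984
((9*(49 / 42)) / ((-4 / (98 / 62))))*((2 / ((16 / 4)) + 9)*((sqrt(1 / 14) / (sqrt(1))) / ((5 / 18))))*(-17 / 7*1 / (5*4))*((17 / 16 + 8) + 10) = 87.79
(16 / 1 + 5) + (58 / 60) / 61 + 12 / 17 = 675763 / 31110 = 21.72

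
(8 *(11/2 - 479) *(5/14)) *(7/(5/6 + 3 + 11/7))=-397740/227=-1752.16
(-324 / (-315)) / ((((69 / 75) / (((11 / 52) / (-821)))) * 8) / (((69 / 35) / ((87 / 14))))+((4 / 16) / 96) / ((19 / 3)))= -963072 / 84307478143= -0.00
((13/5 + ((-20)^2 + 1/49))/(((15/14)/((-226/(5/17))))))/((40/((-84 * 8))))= 3031860512/625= 4850976.82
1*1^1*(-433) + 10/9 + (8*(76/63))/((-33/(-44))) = -79195/189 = -419.02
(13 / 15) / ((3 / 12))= 52 / 15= 3.47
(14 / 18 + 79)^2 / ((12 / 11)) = 1417691 / 243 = 5834.12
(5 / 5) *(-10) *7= -70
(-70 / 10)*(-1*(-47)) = -329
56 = 56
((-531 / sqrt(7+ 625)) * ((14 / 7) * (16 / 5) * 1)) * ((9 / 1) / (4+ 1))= -38232 * sqrt(158) / 1975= -243.33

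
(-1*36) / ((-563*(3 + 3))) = 6 / 563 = 0.01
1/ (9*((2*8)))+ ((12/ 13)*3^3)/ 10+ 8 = 98273/ 9360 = 10.50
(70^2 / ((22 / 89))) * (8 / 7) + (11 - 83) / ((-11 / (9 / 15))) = 22658.47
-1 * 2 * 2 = -4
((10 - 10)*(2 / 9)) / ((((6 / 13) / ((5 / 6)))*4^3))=0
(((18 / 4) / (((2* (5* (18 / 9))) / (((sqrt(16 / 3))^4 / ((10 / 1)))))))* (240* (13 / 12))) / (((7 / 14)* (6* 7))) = 832 / 105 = 7.92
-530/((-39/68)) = 36040/39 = 924.10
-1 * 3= -3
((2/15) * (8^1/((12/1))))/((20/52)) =52/225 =0.23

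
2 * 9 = 18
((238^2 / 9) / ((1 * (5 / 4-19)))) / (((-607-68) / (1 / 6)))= 113288 / 1293975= 0.09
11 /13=0.85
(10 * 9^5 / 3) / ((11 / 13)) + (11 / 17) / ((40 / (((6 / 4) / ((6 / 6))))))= 3479954763 / 14960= 232617.30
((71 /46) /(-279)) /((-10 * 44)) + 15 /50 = 1694159 /5646960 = 0.30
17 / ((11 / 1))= 1.55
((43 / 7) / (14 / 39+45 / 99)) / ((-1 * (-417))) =0.02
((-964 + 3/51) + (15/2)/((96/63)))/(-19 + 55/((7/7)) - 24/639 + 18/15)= -158747835/6151552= -25.81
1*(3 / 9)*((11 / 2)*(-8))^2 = 1936 / 3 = 645.33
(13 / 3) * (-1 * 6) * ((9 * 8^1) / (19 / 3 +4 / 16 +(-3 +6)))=-22464 / 115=-195.34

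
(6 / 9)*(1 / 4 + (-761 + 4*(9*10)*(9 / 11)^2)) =-251563 / 726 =-346.51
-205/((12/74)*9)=-7585/54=-140.46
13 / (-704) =-13 / 704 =-0.02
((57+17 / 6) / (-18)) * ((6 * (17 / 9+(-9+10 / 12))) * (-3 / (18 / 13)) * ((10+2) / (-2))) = 527371 / 324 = 1627.69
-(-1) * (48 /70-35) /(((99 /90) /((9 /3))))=-7206 /77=-93.58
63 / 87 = 21 / 29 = 0.72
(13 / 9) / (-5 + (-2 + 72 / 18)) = -13 / 27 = -0.48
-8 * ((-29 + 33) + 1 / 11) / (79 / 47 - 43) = 8460 / 10681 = 0.79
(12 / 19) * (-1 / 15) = -4 / 95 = -0.04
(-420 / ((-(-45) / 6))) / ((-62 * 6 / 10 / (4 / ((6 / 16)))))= 16.06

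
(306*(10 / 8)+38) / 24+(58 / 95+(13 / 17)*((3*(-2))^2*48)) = 103841383 / 77520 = 1339.54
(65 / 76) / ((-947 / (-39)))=2535 / 71972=0.04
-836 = -836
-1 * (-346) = 346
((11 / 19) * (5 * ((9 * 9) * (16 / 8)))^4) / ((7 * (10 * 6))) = 78918988500 / 133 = 593375853.38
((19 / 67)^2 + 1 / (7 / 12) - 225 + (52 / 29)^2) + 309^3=779679007529159 / 26426743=29503409.01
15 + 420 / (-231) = 145 / 11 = 13.18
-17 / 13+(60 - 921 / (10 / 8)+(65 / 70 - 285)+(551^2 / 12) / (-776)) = -4214852903 / 4236960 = -994.78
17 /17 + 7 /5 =12 /5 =2.40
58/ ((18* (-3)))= -29/ 27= -1.07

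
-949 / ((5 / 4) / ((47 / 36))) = -44603 / 45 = -991.18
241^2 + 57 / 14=813191 / 14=58085.07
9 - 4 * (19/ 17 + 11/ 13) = 253/ 221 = 1.14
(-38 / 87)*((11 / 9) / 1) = -418 / 783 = -0.53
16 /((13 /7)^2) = 784 /169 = 4.64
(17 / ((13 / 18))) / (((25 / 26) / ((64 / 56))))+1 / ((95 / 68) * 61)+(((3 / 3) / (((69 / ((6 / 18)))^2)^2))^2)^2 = 64510808858847520091339535573241914116676469 / 2304873060946495669517418710579820624042825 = 27.99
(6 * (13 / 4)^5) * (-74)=-41213523 / 256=-160990.32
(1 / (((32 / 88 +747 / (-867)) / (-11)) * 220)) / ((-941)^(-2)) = 88911.69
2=2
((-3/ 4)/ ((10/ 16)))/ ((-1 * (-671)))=-6/ 3355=-0.00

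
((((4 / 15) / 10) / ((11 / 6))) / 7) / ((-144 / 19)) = -19 / 69300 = -0.00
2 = 2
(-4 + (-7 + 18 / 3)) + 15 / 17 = -4.12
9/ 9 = 1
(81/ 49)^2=6561/ 2401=2.73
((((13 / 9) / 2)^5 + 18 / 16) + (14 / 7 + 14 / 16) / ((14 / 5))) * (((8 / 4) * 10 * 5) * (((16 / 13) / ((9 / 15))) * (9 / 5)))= 1553033450 / 1791153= 867.06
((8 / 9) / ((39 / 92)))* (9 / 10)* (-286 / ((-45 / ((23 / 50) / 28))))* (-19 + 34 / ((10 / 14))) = 3328468 / 590625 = 5.64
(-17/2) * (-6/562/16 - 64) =4891699/8992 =544.01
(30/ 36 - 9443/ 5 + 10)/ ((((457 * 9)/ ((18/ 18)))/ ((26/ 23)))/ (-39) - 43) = 9520277/ 691005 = 13.78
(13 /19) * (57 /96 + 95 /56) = 351 /224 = 1.57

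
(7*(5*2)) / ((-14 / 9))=-45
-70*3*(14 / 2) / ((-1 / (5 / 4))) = 3675 / 2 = 1837.50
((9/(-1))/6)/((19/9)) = -27/38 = -0.71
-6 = -6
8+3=11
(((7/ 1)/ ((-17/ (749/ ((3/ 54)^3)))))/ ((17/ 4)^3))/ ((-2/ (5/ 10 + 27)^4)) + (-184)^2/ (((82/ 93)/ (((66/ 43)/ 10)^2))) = 1060569080913487684176/ 158291087225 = 6700118746.46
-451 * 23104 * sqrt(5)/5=-10419904 * sqrt(5)/5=-4659922.73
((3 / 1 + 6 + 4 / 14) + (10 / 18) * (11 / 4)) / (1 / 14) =2725 / 18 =151.39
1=1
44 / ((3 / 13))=572 / 3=190.67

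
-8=-8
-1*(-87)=87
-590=-590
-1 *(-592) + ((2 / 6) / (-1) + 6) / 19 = 33761 / 57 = 592.30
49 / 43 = 1.14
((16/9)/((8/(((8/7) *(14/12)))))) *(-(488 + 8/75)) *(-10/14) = 292864/2835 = 103.30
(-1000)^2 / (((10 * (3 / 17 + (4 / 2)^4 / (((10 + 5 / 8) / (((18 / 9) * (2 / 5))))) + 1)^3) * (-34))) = -14111328125 / 64777108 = -217.84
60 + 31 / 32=1951 / 32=60.97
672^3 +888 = 303465336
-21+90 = 69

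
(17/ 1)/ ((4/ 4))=17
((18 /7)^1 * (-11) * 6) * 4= -678.86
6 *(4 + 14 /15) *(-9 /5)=-1332 /25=-53.28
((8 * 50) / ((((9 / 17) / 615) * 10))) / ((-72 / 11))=-191675 / 27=-7099.07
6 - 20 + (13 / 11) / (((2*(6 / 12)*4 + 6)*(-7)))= -10793 / 770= -14.02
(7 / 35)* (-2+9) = 7 / 5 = 1.40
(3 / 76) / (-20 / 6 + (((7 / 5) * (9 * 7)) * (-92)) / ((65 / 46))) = -2925 / 425766136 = -0.00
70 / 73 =0.96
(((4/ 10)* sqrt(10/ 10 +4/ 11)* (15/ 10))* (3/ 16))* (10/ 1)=9* sqrt(165)/ 88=1.31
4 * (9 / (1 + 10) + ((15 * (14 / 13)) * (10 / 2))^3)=50935579092 / 24167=2107650.06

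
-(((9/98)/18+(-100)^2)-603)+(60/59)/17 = -1847326679/196588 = -9396.95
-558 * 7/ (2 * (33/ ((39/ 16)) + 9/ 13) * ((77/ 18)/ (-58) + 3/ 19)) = -503616204/ 308765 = -1631.07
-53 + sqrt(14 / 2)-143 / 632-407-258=-453919 / 632 + sqrt(7)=-715.58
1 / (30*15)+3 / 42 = 116 / 1575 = 0.07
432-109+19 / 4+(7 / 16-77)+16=267.19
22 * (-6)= -132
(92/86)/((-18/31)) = -713/387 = -1.84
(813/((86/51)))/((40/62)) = 1285353/1720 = 747.30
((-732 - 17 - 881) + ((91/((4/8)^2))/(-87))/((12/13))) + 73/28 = -11926111/7308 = -1631.93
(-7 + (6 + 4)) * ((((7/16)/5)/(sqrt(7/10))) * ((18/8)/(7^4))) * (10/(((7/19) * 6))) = 0.00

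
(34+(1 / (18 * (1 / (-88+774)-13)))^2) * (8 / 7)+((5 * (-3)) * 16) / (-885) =104079246715768 / 2659944675717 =39.13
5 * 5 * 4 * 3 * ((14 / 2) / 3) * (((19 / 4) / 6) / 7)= 475 / 6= 79.17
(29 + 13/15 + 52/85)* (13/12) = 25259/765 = 33.02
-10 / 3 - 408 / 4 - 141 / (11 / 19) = -11513 / 33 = -348.88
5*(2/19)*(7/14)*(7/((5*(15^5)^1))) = 7/14428125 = 0.00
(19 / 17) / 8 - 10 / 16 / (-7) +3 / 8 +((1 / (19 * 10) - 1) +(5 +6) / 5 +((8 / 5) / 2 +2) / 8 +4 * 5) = 2004083 / 90440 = 22.16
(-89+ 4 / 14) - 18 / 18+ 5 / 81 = -89.65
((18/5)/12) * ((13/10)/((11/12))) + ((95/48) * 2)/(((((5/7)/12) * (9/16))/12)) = 1170751/825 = 1419.09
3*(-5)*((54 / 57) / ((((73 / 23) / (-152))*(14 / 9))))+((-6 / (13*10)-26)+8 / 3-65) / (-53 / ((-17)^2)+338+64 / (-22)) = 46385484409454 / 106089141795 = 437.23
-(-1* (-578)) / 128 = -289 / 64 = -4.52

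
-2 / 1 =-2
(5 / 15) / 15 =1 / 45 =0.02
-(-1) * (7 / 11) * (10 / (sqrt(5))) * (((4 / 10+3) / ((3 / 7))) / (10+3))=1666 * sqrt(5) / 2145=1.74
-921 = -921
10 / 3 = 3.33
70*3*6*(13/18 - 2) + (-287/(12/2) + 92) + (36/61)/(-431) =-247004161/157746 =-1565.83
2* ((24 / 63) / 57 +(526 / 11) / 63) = 20164 / 13167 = 1.53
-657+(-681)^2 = 463104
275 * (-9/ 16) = -2475/ 16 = -154.69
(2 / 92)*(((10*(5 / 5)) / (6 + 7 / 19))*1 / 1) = 95 / 2783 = 0.03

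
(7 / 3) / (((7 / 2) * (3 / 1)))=2 / 9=0.22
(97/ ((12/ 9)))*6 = 873/ 2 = 436.50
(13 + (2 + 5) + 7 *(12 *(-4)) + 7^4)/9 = 695/3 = 231.67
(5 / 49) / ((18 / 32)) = 80 / 441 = 0.18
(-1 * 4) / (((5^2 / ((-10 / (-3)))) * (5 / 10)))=-16 / 15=-1.07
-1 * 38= -38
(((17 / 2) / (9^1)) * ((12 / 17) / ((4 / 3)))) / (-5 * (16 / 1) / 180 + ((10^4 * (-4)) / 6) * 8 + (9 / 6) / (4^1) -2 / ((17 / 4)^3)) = -176868 / 18865953781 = -0.00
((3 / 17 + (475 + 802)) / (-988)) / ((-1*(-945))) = -5428 / 3968055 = -0.00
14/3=4.67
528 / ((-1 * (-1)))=528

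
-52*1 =-52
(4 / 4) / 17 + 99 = 1684 / 17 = 99.06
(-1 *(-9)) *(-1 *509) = -4581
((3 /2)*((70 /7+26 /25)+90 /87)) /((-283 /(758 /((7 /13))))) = -90.09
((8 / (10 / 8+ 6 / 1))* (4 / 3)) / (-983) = -128 / 85521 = -0.00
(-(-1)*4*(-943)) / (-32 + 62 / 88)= 165968 / 1377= 120.53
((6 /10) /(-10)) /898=-3 /44900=-0.00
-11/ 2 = -5.50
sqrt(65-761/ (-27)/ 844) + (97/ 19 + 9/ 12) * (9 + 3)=sqrt(938093973)/ 3798 + 1335/ 19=78.33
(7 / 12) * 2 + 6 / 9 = 1.83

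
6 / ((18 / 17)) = 5.67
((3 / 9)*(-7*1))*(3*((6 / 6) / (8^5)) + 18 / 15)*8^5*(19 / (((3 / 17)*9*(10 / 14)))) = -345772469 / 225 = -1536766.53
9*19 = 171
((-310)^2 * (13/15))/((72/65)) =4060225/54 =75189.35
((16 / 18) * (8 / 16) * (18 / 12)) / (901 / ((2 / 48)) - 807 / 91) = 182 / 5900931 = 0.00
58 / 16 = 29 / 8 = 3.62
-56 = -56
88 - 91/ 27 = 2285/ 27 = 84.63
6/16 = 3/8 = 0.38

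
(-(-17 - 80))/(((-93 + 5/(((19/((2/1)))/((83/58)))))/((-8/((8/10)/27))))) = 74385/262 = 283.91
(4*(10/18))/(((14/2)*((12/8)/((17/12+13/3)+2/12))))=1.25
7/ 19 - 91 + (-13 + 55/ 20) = -7667/ 76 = -100.88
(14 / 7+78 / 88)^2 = 16129 / 1936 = 8.33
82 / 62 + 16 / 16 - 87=-2625 / 31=-84.68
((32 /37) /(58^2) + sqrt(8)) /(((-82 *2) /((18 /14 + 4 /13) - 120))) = 21550 /116097527 + 10775 *sqrt(2) /7462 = 2.04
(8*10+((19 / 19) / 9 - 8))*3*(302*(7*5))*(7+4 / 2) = 20579790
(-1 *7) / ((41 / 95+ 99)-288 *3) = 665 / 72634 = 0.01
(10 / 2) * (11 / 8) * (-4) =-55 / 2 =-27.50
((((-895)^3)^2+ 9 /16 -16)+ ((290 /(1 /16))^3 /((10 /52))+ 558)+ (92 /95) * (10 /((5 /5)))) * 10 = 781235983905481565415 /152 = 5139710420430799772.47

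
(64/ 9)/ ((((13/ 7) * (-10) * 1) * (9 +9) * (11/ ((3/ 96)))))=-7/ 115830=-0.00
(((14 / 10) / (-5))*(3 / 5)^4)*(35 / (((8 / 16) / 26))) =-206388 / 3125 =-66.04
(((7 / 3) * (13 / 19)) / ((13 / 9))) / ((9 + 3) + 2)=3 / 38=0.08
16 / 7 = 2.29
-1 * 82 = -82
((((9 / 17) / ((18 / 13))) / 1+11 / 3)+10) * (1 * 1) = 1433 / 102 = 14.05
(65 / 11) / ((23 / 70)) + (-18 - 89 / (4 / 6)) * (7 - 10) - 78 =199609 / 506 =394.48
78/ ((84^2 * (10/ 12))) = 13/ 980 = 0.01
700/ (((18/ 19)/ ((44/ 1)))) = 292600/ 9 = 32511.11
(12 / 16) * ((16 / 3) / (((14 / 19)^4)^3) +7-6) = 2223945027636529 / 14173478093824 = 156.91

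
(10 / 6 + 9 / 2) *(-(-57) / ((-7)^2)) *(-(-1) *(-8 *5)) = -14060 / 49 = -286.94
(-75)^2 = 5625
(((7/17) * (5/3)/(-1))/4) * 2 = -35/102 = -0.34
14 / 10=7 / 5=1.40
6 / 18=1 / 3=0.33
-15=-15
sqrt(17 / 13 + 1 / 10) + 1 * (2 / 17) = 2 / 17 + sqrt(23790) / 130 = 1.30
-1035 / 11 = -94.09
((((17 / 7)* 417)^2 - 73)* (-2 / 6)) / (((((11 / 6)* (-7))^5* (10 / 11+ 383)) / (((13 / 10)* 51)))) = 43177507581312 / 254593966025245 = 0.17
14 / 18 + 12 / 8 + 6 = 149 / 18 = 8.28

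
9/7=1.29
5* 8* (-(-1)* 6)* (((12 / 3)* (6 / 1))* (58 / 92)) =83520 / 23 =3631.30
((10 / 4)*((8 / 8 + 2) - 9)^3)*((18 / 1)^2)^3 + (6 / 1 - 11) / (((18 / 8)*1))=-165299408660 / 9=-18366600962.22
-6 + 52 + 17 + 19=82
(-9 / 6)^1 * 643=-1929 / 2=-964.50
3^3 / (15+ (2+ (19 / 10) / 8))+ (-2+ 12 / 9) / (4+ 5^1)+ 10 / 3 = 179672 / 37233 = 4.83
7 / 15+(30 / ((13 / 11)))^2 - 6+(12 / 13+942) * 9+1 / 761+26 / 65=17604426332 / 1929135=9125.55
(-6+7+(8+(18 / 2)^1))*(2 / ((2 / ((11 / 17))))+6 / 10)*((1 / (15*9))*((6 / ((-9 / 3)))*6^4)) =-183168 / 425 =-430.98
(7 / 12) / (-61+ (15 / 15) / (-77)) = -539 / 56376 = -0.01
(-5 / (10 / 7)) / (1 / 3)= -21 / 2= -10.50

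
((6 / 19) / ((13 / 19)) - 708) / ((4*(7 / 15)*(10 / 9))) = -17739 / 52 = -341.13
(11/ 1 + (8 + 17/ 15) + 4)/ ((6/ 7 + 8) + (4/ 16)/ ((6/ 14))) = 2.56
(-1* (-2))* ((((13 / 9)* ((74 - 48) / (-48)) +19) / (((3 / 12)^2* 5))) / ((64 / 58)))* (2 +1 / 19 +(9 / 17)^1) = 3172397 / 11628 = 272.82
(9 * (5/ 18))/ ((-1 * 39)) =-5/ 78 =-0.06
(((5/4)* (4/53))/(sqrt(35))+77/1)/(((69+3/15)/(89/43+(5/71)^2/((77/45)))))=86485870* sqrt(35)/1071262471433+86485870/37499999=2.31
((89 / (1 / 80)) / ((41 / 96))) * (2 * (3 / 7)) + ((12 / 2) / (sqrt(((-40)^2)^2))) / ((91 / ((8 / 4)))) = 21325824123 / 1492400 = 14289.62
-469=-469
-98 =-98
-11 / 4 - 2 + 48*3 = 557 / 4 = 139.25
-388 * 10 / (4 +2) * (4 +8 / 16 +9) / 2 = -4365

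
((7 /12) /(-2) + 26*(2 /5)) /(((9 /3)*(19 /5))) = 1213 /1368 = 0.89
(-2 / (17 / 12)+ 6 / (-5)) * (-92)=20424 / 85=240.28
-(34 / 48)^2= -289 / 576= -0.50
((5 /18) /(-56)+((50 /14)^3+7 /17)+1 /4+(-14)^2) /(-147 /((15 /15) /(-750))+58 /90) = 1016878195 /462867485584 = 0.00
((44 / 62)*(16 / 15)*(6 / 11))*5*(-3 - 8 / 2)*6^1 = -2688 / 31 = -86.71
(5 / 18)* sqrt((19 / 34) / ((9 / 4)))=5* sqrt(646) / 918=0.14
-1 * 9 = -9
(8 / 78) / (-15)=-4 / 585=-0.01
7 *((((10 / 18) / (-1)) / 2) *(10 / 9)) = -175 / 81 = -2.16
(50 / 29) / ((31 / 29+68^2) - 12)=50 / 133779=0.00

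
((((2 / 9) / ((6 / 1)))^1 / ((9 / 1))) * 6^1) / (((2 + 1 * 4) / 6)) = 2 / 81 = 0.02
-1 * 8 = -8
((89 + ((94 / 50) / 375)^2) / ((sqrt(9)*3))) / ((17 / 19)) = 8742534638 / 791015625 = 11.05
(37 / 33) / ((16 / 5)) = 185 / 528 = 0.35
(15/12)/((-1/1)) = -5/4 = -1.25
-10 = -10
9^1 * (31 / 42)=93 / 14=6.64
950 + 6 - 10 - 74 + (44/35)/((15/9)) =152732/175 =872.75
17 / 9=1.89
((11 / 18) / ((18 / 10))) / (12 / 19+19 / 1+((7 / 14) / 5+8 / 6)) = 5225 / 324189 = 0.02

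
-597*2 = -1194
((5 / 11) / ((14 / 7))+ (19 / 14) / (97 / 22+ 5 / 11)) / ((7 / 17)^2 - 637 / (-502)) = 605192877 / 1719405149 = 0.35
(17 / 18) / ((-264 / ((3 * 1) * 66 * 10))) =-85 / 12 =-7.08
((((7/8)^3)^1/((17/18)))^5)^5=0.00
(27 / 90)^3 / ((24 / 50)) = 9 / 160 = 0.06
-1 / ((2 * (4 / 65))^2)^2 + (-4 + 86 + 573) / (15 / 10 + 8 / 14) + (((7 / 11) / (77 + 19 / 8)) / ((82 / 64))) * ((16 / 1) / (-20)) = -687479220118337 / 170089779200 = -4041.86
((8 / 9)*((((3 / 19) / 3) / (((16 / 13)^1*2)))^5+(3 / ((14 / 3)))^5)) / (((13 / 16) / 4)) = 153313529878003627 / 319097937558306816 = 0.48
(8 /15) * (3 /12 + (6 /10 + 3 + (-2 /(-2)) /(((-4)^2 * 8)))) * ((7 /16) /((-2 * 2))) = -5761 /25600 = -0.23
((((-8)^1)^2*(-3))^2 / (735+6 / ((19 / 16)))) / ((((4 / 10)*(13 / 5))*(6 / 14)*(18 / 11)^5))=34271652800 / 3597914619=9.53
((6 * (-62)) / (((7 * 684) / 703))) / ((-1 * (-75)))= -1147 / 1575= -0.73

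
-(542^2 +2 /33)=-9694214 /33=-293764.06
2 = 2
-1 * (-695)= 695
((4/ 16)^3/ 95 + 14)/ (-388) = -85121/ 2359040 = -0.04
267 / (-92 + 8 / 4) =-89 / 30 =-2.97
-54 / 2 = -27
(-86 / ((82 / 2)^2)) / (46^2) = -43 / 1778498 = -0.00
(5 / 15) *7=7 / 3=2.33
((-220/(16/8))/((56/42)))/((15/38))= -209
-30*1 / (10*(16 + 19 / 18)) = -0.18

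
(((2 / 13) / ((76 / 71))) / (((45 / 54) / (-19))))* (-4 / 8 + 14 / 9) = -1349 / 390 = -3.46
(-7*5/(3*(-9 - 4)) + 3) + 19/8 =1957/312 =6.27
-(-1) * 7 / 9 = 7 / 9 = 0.78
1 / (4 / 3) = 3 / 4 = 0.75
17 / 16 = 1.06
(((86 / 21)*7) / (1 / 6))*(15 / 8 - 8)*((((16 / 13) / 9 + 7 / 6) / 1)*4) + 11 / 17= -10923508 / 1989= -5491.96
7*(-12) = -84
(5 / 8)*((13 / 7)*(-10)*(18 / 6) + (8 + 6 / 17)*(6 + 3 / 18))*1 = -7505 / 2856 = -2.63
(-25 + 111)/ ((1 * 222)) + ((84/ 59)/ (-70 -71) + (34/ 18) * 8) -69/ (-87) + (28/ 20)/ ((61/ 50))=28470529298/ 1633510521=17.43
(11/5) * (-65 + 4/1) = -671/5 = -134.20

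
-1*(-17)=17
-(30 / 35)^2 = -36 / 49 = -0.73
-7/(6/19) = -133/6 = -22.17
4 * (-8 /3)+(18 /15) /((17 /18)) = -2396 /255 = -9.40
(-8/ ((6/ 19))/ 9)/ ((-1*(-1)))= -76/ 27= -2.81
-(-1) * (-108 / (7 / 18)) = -1944 / 7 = -277.71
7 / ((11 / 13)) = 91 / 11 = 8.27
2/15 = 0.13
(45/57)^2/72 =25/2888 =0.01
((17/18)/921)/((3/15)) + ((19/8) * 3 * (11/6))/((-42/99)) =-30.79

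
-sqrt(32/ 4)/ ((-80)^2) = -sqrt(2)/ 3200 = -0.00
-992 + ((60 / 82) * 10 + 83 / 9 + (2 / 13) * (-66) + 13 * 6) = -4353827 / 4797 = -907.61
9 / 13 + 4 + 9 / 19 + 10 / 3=6298 / 741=8.50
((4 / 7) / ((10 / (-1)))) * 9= -18 / 35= -0.51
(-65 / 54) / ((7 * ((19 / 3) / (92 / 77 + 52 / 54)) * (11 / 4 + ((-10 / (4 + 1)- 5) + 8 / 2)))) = 583180 / 2488563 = 0.23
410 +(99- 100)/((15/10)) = 1228/3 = 409.33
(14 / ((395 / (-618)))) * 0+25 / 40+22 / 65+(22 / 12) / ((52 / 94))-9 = -4.72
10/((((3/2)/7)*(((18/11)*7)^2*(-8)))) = -605/13608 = -0.04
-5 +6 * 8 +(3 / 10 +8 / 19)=8307 / 190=43.72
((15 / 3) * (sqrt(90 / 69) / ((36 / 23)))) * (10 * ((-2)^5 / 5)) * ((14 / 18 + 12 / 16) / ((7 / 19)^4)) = -143353100 * sqrt(690) / 194481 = -19362.19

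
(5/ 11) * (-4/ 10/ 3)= -2/ 33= -0.06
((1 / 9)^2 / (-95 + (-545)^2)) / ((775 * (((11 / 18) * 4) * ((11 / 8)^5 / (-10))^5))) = -7555786372591432341913600 / 9873431004579079421506773458192067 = -0.00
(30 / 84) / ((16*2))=5 / 448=0.01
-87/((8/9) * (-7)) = 783/56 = 13.98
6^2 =36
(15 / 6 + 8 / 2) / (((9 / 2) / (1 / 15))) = 13 / 135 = 0.10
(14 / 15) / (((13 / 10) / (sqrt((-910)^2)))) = 1960 / 3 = 653.33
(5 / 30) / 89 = 1 / 534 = 0.00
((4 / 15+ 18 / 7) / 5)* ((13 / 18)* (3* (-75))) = -1937 / 21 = -92.24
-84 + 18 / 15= -414 / 5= -82.80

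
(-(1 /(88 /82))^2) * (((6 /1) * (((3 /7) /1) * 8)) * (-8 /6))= 20172 /847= 23.82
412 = 412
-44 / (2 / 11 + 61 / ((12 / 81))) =-1936 / 18125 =-0.11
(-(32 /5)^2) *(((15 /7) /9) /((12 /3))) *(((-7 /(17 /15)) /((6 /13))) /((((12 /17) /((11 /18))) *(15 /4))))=9152 /1215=7.53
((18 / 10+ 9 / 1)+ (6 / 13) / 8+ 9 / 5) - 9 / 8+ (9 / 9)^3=6517 / 520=12.53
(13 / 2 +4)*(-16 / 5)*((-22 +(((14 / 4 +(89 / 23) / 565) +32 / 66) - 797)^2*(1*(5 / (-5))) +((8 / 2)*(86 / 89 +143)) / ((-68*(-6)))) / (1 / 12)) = 39195578689931319031208 / 154577710434125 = 253565527.53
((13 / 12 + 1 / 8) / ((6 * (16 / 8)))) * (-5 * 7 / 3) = -1015 / 864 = -1.17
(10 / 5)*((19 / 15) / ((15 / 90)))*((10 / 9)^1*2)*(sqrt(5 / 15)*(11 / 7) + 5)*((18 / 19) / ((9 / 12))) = 1408*sqrt(3) / 63 + 640 / 3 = 252.04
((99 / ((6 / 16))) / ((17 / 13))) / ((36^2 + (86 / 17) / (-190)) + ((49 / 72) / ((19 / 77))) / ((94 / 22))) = 1103319360 / 7086229603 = 0.16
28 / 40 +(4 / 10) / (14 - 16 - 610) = 107 / 153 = 0.70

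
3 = 3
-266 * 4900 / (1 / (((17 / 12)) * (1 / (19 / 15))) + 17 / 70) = -1551046000 / 1353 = -1146375.46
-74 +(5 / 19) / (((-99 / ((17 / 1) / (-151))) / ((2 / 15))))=-63054848 / 852093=-74.00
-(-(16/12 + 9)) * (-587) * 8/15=-145576/45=-3235.02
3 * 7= 21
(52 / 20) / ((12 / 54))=117 / 10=11.70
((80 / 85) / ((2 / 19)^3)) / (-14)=-6859 / 119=-57.64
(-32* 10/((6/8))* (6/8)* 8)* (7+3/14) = -129280/7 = -18468.57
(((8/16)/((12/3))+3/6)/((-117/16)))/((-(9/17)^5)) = 14198570/6908733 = 2.06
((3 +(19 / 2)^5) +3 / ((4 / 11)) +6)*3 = 7429953 / 32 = 232186.03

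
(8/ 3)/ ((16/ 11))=11/ 6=1.83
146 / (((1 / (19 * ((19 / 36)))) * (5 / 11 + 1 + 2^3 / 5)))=1449415 / 3024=479.30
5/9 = 0.56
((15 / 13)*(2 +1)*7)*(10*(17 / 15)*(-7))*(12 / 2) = -149940 / 13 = -11533.85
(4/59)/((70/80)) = 32/413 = 0.08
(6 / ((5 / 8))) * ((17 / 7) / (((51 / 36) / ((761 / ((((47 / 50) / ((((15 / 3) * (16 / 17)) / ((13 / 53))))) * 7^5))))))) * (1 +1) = 37170892800 / 1222020163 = 30.42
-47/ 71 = -0.66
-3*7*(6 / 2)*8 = -504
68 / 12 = 17 / 3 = 5.67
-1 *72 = -72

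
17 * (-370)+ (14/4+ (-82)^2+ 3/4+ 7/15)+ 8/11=290033/660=439.44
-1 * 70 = -70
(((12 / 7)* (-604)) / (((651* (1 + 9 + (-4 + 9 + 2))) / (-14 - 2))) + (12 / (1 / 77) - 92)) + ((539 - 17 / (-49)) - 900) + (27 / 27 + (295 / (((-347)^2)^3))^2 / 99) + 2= 3707320158003020376993560692172572296878 / 7791042749447435613556588075222948557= 475.84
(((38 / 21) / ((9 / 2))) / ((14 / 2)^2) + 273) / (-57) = -2528329 / 527877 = -4.79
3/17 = 0.18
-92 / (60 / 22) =-506 / 15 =-33.73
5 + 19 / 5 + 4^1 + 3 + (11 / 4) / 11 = 321 / 20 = 16.05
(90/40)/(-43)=-9/172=-0.05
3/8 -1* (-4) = 35/8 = 4.38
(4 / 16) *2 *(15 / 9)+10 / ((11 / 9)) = 595 / 66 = 9.02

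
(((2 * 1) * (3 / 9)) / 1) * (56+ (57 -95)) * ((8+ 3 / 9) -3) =64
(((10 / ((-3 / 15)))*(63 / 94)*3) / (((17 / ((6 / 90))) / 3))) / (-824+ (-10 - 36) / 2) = 135 / 96679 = 0.00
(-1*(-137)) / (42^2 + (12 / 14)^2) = 6713 / 86472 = 0.08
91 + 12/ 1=103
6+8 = 14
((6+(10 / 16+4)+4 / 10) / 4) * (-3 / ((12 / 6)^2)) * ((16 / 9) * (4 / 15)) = -49 / 50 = -0.98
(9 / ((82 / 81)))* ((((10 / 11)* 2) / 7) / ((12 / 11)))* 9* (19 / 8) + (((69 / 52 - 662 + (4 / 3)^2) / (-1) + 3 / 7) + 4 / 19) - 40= 6786078631 / 10208016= 664.78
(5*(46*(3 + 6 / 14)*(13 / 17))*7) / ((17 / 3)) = 215280 / 289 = 744.91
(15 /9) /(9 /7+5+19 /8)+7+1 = 2384 /291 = 8.19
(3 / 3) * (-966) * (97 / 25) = -93702 / 25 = -3748.08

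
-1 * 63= -63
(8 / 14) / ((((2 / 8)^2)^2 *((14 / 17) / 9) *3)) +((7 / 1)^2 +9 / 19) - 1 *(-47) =585945 / 931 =629.37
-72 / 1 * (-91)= 6552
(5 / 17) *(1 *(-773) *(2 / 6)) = -3865 / 51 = -75.78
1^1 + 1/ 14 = 15/ 14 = 1.07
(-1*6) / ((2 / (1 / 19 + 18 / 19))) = -3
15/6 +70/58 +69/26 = 2398/377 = 6.36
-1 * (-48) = 48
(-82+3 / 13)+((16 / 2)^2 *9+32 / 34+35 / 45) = 986444 / 1989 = 495.95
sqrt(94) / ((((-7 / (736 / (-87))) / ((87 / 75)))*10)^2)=135424*sqrt(94) / 6890625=0.19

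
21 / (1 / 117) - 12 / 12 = 2456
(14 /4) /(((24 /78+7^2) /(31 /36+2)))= 9373 /46152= 0.20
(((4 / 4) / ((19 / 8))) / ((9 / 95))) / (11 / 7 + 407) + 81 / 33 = 3173 / 1287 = 2.47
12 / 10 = 6 / 5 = 1.20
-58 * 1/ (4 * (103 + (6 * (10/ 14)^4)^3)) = -401397328829/ 2956773913406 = -0.14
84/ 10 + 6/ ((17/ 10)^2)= 15138/ 1445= 10.48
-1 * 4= -4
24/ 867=8/ 289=0.03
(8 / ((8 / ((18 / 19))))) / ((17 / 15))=270 / 323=0.84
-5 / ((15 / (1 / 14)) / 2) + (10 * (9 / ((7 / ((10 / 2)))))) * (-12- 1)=-835.76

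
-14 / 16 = -7 / 8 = -0.88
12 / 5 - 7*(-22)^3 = 74538.40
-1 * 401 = -401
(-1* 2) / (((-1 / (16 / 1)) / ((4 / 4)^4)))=32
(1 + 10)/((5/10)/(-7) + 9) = 154/125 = 1.23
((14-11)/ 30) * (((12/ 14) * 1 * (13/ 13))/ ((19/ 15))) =9/ 133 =0.07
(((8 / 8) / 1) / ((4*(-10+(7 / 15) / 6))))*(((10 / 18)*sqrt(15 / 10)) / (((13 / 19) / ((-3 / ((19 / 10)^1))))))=375*sqrt(6) / 23218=0.04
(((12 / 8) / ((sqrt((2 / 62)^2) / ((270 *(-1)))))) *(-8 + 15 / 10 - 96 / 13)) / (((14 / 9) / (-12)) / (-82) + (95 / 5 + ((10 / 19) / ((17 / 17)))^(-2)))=125432924625 / 16270163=7709.38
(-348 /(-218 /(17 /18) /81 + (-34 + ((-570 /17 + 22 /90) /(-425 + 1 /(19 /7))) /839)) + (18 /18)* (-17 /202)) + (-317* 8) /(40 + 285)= 19499490165534849 /12527273395248950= 1.56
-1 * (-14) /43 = 14 /43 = 0.33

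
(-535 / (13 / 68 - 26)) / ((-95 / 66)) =-160072 / 11115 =-14.40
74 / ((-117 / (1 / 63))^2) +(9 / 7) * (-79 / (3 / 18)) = -33111254284 / 54331641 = -609.43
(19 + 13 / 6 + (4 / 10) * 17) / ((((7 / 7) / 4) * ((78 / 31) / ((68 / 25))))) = 1768612 / 14625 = 120.93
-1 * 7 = -7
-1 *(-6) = 6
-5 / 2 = -2.50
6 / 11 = 0.55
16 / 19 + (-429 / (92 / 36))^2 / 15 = 94455353 / 50255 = 1879.52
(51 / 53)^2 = 2601 / 2809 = 0.93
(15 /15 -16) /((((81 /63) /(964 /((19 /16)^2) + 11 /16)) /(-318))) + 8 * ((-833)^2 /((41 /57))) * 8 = 7611023352261 /118408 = 64277948.72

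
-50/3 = -16.67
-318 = -318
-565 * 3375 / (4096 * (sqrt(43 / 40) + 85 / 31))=-8374359375 / 42270208 + 610835625 * sqrt(430) / 169080832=-123.20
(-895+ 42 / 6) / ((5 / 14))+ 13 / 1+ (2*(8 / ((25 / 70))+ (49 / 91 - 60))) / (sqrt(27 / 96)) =-12367 / 5 - 6424*sqrt(2) / 65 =-2613.17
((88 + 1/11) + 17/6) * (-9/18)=-6001/132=-45.46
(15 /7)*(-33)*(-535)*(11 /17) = 2913075 /119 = 24479.62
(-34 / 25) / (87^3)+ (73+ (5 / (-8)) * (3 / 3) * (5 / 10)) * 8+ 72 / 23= 442728027911 / 757278450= 584.63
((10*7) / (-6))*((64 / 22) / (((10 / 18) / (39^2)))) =-1022112 / 11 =-92919.27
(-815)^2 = 664225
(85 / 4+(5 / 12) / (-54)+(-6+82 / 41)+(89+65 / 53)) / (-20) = -738181 / 137376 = -5.37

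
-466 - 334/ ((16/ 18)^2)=-28439/ 32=-888.72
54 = 54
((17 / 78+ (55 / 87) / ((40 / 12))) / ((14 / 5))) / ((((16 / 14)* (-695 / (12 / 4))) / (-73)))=0.04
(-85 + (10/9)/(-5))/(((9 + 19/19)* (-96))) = 767/8640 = 0.09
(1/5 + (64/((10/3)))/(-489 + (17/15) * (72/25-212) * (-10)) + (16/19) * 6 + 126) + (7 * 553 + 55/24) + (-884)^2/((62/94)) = 11853835066763827/9971322360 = 1188792.68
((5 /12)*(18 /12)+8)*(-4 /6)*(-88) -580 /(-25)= 2646 /5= 529.20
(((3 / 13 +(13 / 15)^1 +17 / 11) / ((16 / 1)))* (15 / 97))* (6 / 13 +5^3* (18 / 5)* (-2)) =-33146643 / 1442584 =-22.98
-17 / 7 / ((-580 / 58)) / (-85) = -1 / 350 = -0.00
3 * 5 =15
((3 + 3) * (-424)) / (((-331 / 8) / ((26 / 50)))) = 31.97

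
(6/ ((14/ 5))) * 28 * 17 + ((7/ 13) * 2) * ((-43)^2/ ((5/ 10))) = 65032/ 13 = 5002.46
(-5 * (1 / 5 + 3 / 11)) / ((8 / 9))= -117 / 44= -2.66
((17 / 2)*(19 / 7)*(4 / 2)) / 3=323 / 21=15.38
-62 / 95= -0.65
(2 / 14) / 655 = 1 / 4585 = 0.00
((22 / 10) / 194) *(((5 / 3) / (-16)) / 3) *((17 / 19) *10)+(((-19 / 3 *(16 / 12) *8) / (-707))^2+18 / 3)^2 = 1745315209426931534977 / 48338482325358981168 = 36.11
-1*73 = -73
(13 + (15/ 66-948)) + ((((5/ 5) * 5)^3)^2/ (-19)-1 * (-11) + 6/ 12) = -364839/ 209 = -1745.64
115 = 115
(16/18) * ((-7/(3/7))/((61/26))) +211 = 337325/1647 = 204.81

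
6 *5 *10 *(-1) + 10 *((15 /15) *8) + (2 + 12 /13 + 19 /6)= -16685 /78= -213.91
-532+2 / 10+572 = 201 / 5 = 40.20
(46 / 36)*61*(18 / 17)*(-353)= -495259 / 17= -29132.88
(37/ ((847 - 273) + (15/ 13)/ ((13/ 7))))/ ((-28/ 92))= -143819/ 679777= -0.21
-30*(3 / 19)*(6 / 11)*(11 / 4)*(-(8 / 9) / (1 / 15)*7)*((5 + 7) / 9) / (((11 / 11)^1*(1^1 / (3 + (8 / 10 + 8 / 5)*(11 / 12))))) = 87360 / 19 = 4597.89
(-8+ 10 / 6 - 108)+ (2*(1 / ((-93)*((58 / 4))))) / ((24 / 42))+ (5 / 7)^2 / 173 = -871311401 / 7620823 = -114.33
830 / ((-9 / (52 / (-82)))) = 21580 / 369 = 58.48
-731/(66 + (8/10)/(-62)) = -113305/10228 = -11.08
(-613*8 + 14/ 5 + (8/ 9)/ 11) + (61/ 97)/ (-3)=-235337303/ 48015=-4901.33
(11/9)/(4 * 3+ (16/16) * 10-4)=11/162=0.07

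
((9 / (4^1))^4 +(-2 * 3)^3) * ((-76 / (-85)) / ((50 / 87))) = -296.17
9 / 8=1.12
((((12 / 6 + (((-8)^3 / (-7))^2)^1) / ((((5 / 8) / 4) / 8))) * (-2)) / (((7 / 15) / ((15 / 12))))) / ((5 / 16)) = -1611214848 / 343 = -4697419.38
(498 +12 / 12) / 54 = 499 / 54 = 9.24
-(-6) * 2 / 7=12 / 7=1.71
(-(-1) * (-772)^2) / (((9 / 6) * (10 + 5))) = 1191968 / 45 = 26488.18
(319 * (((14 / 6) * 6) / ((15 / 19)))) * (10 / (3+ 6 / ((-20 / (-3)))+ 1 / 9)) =267960 / 19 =14103.16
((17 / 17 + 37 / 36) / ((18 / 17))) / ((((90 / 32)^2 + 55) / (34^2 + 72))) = 48766336 / 1304505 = 37.38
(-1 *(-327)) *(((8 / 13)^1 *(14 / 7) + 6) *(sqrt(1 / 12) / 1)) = 5123 *sqrt(3) / 13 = 682.56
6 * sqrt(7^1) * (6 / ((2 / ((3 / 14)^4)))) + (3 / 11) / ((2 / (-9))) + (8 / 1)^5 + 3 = 32769.87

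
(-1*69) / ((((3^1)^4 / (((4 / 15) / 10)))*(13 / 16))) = -736 / 26325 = -0.03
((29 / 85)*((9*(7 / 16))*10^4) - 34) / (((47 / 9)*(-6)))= -683391 / 1598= -427.65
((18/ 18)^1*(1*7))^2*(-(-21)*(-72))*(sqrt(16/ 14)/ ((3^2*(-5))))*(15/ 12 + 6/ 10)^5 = 10193561679*sqrt(14)/ 1000000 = 38140.82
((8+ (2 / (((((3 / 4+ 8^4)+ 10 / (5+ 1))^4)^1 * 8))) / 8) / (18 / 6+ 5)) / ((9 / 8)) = 46803615954148153616 / 52654067948416672089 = 0.89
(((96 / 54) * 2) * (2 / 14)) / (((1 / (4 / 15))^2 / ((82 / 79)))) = 41984 / 1119825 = 0.04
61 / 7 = 8.71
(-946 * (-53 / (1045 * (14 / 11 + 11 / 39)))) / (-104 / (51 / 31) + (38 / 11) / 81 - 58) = -14809085577 / 58150313960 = -0.25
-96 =-96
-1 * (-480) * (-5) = -2400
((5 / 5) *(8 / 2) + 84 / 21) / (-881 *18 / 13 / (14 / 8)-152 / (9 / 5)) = -819 / 80006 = -0.01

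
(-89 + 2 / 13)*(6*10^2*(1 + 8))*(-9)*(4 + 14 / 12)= 290020500 / 13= 22309269.23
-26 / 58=-13 / 29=-0.45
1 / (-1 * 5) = -1 / 5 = -0.20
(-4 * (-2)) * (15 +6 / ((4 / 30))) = 480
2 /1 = 2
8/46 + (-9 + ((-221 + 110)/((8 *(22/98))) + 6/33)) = -70.45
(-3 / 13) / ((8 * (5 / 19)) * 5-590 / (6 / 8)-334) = 171 / 822614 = 0.00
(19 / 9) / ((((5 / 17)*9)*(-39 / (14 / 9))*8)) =-2261 / 568620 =-0.00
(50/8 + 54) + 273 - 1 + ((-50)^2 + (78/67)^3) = 3409242235/1203052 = 2833.83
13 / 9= 1.44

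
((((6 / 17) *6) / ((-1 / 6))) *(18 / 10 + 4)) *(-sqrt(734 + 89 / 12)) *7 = 7308 *sqrt(26691) / 85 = 14046.30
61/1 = 61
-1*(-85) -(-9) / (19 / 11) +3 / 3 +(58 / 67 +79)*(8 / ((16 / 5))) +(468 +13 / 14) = 6770607 / 8911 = 759.80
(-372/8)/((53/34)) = -1581/53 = -29.83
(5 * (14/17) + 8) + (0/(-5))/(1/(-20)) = 206/17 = 12.12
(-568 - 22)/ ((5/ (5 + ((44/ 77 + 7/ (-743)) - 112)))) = 65322912/ 5201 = 12559.68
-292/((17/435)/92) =-11685840/17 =-687402.35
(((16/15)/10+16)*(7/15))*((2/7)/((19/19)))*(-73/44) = -44092/12375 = -3.56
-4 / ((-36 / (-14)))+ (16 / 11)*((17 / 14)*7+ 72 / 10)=10534 / 495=21.28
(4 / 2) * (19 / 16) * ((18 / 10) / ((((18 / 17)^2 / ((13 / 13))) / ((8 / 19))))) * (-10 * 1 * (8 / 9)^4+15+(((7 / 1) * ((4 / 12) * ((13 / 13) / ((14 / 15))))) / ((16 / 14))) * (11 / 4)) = 358539469 / 15116544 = 23.72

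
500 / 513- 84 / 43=-21592 / 22059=-0.98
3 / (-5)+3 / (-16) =-63 / 80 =-0.79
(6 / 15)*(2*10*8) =64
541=541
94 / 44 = 47 / 22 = 2.14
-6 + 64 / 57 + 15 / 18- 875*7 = -698711 / 114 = -6129.04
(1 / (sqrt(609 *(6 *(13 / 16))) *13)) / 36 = sqrt(5278) / 1852578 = 0.00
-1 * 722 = -722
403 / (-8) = -403 / 8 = -50.38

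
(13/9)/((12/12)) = 13/9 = 1.44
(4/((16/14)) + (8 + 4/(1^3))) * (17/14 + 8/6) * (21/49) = 3317/196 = 16.92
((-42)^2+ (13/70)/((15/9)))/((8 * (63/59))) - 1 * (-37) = 243.51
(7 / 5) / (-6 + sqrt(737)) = 42 / 3505 + 7 * sqrt(737) / 3505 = 0.07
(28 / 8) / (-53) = -7 / 106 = -0.07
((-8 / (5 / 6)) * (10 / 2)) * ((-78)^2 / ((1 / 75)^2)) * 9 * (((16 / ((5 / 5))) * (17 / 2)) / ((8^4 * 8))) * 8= -3927031875 / 8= -490878984.38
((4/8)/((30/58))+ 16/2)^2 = 72361/900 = 80.40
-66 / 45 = -22 / 15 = -1.47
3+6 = 9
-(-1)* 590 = 590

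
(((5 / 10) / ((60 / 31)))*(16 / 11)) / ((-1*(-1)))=62 / 165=0.38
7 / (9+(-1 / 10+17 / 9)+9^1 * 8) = 630 / 7451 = 0.08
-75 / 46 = -1.63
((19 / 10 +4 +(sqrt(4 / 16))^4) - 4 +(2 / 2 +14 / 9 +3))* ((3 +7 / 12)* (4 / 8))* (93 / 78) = 7215529 / 449280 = 16.06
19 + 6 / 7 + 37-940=-6182 / 7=-883.14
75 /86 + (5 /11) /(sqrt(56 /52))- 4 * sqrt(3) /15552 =-sqrt(3) /3888 + 5 * sqrt(182) /154 + 75 /86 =1.31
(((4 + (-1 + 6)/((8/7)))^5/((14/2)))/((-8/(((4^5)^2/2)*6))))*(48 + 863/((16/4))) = -4273145963655/7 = -610449423379.29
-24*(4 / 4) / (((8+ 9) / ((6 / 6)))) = -24 / 17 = -1.41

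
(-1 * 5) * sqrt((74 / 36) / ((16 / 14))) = -5 * sqrt(259) / 12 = -6.71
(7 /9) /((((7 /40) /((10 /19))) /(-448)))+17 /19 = -179047 /171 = -1047.06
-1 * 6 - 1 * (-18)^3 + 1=5827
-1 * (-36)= 36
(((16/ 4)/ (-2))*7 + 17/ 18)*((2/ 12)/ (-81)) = 235/ 8748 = 0.03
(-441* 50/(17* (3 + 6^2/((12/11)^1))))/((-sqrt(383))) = 1225* sqrt(383)/13022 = 1.84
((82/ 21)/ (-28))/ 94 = -41/ 27636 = -0.00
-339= -339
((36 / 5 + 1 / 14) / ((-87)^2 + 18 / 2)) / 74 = 0.00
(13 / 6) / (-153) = -13 / 918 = -0.01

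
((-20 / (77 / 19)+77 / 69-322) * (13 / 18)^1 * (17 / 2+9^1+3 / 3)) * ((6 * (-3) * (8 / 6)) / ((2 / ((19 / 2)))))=15820312703 / 31878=496276.83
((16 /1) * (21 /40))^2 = 1764 /25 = 70.56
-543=-543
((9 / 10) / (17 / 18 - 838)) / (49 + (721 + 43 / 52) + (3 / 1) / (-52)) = -27 / 19355300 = -0.00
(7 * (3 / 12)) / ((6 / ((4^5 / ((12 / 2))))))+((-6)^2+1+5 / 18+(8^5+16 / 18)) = 591407 / 18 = 32855.94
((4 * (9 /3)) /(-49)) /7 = -12 /343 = -0.03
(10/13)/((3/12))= 3.08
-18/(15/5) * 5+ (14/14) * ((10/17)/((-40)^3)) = -3264001/108800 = -30.00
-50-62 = -112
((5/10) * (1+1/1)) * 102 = 102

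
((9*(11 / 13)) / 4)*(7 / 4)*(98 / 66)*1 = 1029 / 208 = 4.95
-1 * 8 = -8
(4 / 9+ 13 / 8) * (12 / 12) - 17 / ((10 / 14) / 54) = -461927 / 360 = -1283.13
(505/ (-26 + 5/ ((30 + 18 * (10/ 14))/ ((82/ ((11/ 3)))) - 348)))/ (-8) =25079815/ 10335644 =2.43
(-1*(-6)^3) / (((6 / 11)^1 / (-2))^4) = 117128 / 3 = 39042.67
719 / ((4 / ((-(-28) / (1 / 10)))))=50330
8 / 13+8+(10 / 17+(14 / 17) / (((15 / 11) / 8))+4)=18.03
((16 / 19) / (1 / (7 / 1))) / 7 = 16 / 19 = 0.84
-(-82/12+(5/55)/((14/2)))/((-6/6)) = -3151/462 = -6.82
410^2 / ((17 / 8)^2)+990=11044510 / 289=38216.30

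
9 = 9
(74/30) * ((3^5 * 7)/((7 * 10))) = 2997/50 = 59.94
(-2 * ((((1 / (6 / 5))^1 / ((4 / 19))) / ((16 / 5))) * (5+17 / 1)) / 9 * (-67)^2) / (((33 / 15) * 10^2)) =-426455 / 3456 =-123.40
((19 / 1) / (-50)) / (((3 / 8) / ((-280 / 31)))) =4256 / 465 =9.15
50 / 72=25 / 36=0.69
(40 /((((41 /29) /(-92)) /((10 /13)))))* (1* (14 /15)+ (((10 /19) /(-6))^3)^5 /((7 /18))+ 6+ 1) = -1434431733980802614925255351711680 /90303706181388172198791488787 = -15884.53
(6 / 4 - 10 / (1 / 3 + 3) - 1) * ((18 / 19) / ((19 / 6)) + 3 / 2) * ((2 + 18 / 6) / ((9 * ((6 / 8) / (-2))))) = 21650 / 3249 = 6.66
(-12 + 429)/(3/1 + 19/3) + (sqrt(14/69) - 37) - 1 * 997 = -27701/28 + sqrt(966)/69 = -988.87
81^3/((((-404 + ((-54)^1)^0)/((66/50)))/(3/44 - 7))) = 97253703/8060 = 12066.22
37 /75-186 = -13913 /75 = -185.51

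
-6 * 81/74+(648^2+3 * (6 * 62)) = 15577497/37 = 421013.43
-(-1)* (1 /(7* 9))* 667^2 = 444889 /63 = 7061.73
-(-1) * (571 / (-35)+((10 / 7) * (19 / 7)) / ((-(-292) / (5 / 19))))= -583437 / 35770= -16.31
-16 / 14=-8 / 7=-1.14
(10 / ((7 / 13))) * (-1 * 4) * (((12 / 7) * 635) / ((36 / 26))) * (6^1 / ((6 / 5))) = -42926000 / 147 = -292013.61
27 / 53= 0.51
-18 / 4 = -9 / 2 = -4.50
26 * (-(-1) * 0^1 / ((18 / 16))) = 0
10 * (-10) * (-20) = 2000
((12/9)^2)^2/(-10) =-128/405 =-0.32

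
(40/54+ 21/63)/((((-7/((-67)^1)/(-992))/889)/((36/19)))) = -979147648/57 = -17178028.91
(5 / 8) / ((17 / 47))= 235 / 136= 1.73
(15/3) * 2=10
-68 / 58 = -34 / 29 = -1.17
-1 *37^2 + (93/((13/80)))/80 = -17704/13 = -1361.85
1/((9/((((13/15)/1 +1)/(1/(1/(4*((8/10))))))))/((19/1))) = 133/108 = 1.23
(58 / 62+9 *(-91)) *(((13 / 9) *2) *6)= -1318720 / 93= -14179.78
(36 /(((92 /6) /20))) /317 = 0.15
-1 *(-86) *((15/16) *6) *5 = 9675/4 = 2418.75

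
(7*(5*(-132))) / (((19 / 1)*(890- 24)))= -2310 / 8227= -0.28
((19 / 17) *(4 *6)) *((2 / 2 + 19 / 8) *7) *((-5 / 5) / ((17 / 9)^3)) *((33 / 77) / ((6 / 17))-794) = 12452312169 / 167042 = 74546.00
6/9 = 2/3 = 0.67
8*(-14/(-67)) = 112/67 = 1.67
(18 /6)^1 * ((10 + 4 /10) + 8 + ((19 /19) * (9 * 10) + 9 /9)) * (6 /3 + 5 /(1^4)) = 11487 /5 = 2297.40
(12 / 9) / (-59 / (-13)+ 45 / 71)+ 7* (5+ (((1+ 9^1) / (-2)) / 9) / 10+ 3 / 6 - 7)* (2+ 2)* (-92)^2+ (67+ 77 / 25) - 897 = -198438946009 / 537075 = -369480.88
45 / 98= 0.46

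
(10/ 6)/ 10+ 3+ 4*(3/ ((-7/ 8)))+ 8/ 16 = -10.05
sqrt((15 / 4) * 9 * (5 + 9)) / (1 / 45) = 135 * sqrt(210) / 2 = 978.17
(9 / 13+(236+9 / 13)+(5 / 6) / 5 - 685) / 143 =-34901 / 11154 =-3.13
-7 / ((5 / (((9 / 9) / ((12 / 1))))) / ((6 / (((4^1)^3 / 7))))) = -49 / 640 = -0.08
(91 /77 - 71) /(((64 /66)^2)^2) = -323433 /4096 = -78.96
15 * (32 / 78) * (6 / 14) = 240 / 91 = 2.64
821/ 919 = 0.89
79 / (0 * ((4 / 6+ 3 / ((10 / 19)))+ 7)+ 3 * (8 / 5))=395 / 24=16.46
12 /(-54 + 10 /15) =-9 /40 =-0.22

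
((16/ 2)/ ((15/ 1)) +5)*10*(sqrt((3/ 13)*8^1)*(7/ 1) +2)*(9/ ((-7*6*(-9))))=166/ 63 +166*sqrt(78)/ 117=15.17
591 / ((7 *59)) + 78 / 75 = 25513 / 10325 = 2.47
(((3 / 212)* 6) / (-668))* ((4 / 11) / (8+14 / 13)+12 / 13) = -36567 / 298703548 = -0.00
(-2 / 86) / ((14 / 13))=-13 / 602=-0.02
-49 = -49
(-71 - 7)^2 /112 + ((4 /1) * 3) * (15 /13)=24813 /364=68.17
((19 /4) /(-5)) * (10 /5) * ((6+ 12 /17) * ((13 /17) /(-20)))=14079 /28900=0.49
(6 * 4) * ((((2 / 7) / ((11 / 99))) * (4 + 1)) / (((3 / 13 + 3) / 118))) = 552240 / 49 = 11270.20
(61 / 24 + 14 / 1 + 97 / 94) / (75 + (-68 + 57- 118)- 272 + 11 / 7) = -138761 / 2561688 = -0.05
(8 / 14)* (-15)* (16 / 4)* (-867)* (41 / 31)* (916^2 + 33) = 7158503203920 / 217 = 32988494027.28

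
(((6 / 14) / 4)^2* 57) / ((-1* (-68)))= 0.01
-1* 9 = -9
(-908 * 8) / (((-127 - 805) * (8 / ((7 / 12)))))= 1589 / 2796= 0.57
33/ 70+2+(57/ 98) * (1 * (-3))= 178/ 245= 0.73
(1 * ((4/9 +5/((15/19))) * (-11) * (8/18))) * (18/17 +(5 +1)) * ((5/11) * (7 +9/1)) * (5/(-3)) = 3904000/1377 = 2835.15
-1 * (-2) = 2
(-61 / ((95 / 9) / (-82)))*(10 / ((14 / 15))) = 675270 / 133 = 5077.22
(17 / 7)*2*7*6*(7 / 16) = 357 / 4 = 89.25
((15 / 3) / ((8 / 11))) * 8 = 55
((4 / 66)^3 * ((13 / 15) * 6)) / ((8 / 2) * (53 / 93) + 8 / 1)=1612 / 14314905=0.00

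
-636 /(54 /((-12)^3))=20352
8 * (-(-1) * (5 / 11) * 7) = 280 / 11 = 25.45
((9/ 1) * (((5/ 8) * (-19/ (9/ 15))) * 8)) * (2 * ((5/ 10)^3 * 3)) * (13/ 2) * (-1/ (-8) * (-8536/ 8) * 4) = 59298525/ 16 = 3706157.81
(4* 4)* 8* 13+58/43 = 71610/43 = 1665.35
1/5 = 0.20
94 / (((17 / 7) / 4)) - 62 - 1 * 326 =-3964 / 17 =-233.18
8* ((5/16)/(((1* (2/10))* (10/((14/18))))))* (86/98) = 215/252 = 0.85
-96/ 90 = -16/ 15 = -1.07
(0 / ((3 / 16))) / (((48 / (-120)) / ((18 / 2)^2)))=0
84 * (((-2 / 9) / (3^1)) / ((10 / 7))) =-196 / 45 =-4.36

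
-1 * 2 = -2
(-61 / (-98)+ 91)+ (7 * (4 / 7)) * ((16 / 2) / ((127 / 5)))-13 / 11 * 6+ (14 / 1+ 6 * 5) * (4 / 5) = 82822231 / 684530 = 120.99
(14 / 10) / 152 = 7 / 760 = 0.01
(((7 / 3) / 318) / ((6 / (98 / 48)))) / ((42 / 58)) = 1421 / 412128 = 0.00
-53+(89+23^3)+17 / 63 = 768806 / 63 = 12203.27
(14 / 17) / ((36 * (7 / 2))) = 0.01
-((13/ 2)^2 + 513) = -2221/ 4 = -555.25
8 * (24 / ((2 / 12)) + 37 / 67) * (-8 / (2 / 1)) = -309920 / 67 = -4625.67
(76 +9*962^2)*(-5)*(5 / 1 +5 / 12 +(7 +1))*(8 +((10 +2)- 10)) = -16762257400 / 3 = -5587419133.33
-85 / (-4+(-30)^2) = -85 / 896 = -0.09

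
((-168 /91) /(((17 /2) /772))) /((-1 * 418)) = 18528 /46189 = 0.40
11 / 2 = 5.50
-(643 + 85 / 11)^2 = -51236964 / 121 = -423445.98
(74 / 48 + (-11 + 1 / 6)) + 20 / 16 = -193 / 24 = -8.04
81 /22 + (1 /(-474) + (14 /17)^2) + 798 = 604514903 /753423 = 802.36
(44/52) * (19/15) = 209/195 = 1.07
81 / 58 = 1.40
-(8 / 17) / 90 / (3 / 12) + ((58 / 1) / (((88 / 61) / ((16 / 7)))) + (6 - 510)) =-24276212 / 58905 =-412.12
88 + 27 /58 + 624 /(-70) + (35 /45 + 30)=2015711 /18270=110.33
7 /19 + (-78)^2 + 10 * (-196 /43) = 6038.79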